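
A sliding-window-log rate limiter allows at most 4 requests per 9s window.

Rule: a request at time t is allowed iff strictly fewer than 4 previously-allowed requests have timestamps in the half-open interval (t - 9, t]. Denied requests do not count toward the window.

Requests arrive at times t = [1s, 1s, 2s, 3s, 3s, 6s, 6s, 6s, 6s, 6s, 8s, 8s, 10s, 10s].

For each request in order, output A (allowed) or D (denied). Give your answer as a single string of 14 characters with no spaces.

Answer: AAAADDDDDDDDAA

Derivation:
Tracking allowed requests in the window:
  req#1 t=1s: ALLOW
  req#2 t=1s: ALLOW
  req#3 t=2s: ALLOW
  req#4 t=3s: ALLOW
  req#5 t=3s: DENY
  req#6 t=6s: DENY
  req#7 t=6s: DENY
  req#8 t=6s: DENY
  req#9 t=6s: DENY
  req#10 t=6s: DENY
  req#11 t=8s: DENY
  req#12 t=8s: DENY
  req#13 t=10s: ALLOW
  req#14 t=10s: ALLOW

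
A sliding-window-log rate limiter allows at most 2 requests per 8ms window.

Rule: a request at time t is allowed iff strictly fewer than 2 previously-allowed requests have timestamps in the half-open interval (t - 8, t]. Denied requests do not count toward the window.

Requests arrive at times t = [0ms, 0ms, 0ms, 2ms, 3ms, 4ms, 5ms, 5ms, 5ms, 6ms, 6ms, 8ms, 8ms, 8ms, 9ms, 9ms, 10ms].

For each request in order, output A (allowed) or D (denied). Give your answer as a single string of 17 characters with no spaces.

Tracking allowed requests in the window:
  req#1 t=0ms: ALLOW
  req#2 t=0ms: ALLOW
  req#3 t=0ms: DENY
  req#4 t=2ms: DENY
  req#5 t=3ms: DENY
  req#6 t=4ms: DENY
  req#7 t=5ms: DENY
  req#8 t=5ms: DENY
  req#9 t=5ms: DENY
  req#10 t=6ms: DENY
  req#11 t=6ms: DENY
  req#12 t=8ms: ALLOW
  req#13 t=8ms: ALLOW
  req#14 t=8ms: DENY
  req#15 t=9ms: DENY
  req#16 t=9ms: DENY
  req#17 t=10ms: DENY

Answer: AADDDDDDDDDAADDDD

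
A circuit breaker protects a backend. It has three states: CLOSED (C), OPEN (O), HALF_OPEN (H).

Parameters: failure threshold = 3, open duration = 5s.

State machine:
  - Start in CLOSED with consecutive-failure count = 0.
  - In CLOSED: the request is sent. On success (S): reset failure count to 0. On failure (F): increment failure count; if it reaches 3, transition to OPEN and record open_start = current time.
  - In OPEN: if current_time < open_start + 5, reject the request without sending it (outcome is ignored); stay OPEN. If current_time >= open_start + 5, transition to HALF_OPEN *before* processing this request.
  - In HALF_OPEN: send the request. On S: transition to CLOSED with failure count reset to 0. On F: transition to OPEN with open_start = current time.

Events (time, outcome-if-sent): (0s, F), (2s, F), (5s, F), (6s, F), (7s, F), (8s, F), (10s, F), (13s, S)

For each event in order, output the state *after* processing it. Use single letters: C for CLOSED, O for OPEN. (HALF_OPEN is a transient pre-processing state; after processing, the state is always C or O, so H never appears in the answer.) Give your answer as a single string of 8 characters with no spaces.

Answer: CCOOOOOO

Derivation:
State after each event:
  event#1 t=0s outcome=F: state=CLOSED
  event#2 t=2s outcome=F: state=CLOSED
  event#3 t=5s outcome=F: state=OPEN
  event#4 t=6s outcome=F: state=OPEN
  event#5 t=7s outcome=F: state=OPEN
  event#6 t=8s outcome=F: state=OPEN
  event#7 t=10s outcome=F: state=OPEN
  event#8 t=13s outcome=S: state=OPEN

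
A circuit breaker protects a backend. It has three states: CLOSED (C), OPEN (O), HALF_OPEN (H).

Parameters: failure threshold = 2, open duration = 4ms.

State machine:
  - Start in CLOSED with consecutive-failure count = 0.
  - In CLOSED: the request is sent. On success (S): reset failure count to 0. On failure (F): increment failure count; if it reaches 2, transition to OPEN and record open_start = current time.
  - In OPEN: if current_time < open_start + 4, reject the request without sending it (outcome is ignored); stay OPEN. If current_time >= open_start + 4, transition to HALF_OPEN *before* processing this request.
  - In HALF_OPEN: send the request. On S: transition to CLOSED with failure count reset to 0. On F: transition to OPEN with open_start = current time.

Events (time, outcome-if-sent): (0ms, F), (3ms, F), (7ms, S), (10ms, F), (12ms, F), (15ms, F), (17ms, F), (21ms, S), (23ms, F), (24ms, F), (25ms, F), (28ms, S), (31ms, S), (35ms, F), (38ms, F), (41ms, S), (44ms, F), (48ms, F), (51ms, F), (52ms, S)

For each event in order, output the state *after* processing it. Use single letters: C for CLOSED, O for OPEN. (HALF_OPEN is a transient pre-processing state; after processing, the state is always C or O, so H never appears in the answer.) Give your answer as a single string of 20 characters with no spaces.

Answer: COCCOOOCCOOCCCOOOOOC

Derivation:
State after each event:
  event#1 t=0ms outcome=F: state=CLOSED
  event#2 t=3ms outcome=F: state=OPEN
  event#3 t=7ms outcome=S: state=CLOSED
  event#4 t=10ms outcome=F: state=CLOSED
  event#5 t=12ms outcome=F: state=OPEN
  event#6 t=15ms outcome=F: state=OPEN
  event#7 t=17ms outcome=F: state=OPEN
  event#8 t=21ms outcome=S: state=CLOSED
  event#9 t=23ms outcome=F: state=CLOSED
  event#10 t=24ms outcome=F: state=OPEN
  event#11 t=25ms outcome=F: state=OPEN
  event#12 t=28ms outcome=S: state=CLOSED
  event#13 t=31ms outcome=S: state=CLOSED
  event#14 t=35ms outcome=F: state=CLOSED
  event#15 t=38ms outcome=F: state=OPEN
  event#16 t=41ms outcome=S: state=OPEN
  event#17 t=44ms outcome=F: state=OPEN
  event#18 t=48ms outcome=F: state=OPEN
  event#19 t=51ms outcome=F: state=OPEN
  event#20 t=52ms outcome=S: state=CLOSED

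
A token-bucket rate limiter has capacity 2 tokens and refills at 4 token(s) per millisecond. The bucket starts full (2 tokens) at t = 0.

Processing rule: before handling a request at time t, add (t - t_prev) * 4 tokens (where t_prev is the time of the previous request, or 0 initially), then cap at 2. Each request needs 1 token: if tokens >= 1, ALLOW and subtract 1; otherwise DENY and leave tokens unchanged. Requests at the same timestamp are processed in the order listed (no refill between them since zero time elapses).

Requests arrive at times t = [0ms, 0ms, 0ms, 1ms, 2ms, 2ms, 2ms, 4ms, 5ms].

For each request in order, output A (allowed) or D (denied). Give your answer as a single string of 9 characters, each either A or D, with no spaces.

Simulating step by step:
  req#1 t=0ms: ALLOW
  req#2 t=0ms: ALLOW
  req#3 t=0ms: DENY
  req#4 t=1ms: ALLOW
  req#5 t=2ms: ALLOW
  req#6 t=2ms: ALLOW
  req#7 t=2ms: DENY
  req#8 t=4ms: ALLOW
  req#9 t=5ms: ALLOW

Answer: AADAAADAA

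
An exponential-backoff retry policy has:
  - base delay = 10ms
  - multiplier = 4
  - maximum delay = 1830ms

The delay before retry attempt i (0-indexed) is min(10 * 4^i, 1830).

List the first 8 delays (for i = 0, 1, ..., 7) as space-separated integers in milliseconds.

Computing each delay:
  i=0: min(10*4^0, 1830) = 10
  i=1: min(10*4^1, 1830) = 40
  i=2: min(10*4^2, 1830) = 160
  i=3: min(10*4^3, 1830) = 640
  i=4: min(10*4^4, 1830) = 1830
  i=5: min(10*4^5, 1830) = 1830
  i=6: min(10*4^6, 1830) = 1830
  i=7: min(10*4^7, 1830) = 1830

Answer: 10 40 160 640 1830 1830 1830 1830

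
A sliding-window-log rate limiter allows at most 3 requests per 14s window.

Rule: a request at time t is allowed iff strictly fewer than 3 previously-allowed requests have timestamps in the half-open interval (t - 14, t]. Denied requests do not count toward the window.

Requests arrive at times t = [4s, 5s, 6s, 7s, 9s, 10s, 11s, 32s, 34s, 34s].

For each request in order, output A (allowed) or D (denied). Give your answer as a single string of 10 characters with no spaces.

Tracking allowed requests in the window:
  req#1 t=4s: ALLOW
  req#2 t=5s: ALLOW
  req#3 t=6s: ALLOW
  req#4 t=7s: DENY
  req#5 t=9s: DENY
  req#6 t=10s: DENY
  req#7 t=11s: DENY
  req#8 t=32s: ALLOW
  req#9 t=34s: ALLOW
  req#10 t=34s: ALLOW

Answer: AAADDDDAAA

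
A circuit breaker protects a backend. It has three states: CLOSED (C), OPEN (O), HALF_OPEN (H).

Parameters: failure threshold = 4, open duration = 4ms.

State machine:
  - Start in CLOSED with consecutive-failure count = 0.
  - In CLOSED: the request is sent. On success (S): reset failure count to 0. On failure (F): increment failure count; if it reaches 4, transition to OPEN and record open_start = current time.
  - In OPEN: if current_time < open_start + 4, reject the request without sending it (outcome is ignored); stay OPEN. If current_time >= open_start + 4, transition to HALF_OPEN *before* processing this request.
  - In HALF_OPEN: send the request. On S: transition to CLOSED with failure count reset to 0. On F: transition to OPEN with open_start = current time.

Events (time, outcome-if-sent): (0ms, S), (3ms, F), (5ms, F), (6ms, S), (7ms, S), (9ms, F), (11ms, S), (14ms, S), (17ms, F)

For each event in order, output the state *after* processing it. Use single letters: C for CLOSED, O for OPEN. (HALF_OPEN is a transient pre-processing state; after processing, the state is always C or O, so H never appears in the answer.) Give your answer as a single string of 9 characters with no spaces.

State after each event:
  event#1 t=0ms outcome=S: state=CLOSED
  event#2 t=3ms outcome=F: state=CLOSED
  event#3 t=5ms outcome=F: state=CLOSED
  event#4 t=6ms outcome=S: state=CLOSED
  event#5 t=7ms outcome=S: state=CLOSED
  event#6 t=9ms outcome=F: state=CLOSED
  event#7 t=11ms outcome=S: state=CLOSED
  event#8 t=14ms outcome=S: state=CLOSED
  event#9 t=17ms outcome=F: state=CLOSED

Answer: CCCCCCCCC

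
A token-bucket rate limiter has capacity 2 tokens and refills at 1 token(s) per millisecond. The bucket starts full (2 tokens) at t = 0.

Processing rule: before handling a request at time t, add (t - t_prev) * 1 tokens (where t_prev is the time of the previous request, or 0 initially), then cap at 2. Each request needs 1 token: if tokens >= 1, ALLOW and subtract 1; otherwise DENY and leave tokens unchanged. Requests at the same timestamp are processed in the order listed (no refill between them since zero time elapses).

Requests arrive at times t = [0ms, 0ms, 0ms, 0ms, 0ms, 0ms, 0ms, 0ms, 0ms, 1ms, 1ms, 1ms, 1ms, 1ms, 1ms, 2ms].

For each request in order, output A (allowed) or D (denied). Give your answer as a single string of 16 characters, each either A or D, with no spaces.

Simulating step by step:
  req#1 t=0ms: ALLOW
  req#2 t=0ms: ALLOW
  req#3 t=0ms: DENY
  req#4 t=0ms: DENY
  req#5 t=0ms: DENY
  req#6 t=0ms: DENY
  req#7 t=0ms: DENY
  req#8 t=0ms: DENY
  req#9 t=0ms: DENY
  req#10 t=1ms: ALLOW
  req#11 t=1ms: DENY
  req#12 t=1ms: DENY
  req#13 t=1ms: DENY
  req#14 t=1ms: DENY
  req#15 t=1ms: DENY
  req#16 t=2ms: ALLOW

Answer: AADDDDDDDADDDDDA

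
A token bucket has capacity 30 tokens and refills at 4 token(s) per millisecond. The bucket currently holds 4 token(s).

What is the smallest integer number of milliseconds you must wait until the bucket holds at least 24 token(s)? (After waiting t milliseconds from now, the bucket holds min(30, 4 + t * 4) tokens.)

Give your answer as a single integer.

Need 4 + t * 4 >= 24, so t >= 20/4.
Smallest integer t = ceil(20/4) = 5.

Answer: 5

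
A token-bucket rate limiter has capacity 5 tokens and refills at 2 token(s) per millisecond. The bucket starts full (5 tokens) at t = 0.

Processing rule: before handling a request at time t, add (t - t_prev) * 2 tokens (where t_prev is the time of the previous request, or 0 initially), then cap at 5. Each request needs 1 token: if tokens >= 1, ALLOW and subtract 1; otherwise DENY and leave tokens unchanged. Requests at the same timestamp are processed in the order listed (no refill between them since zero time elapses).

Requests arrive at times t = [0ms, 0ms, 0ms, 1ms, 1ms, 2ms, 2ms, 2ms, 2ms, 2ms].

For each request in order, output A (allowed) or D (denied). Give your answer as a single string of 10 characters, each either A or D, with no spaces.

Answer: AAAAAAAAAD

Derivation:
Simulating step by step:
  req#1 t=0ms: ALLOW
  req#2 t=0ms: ALLOW
  req#3 t=0ms: ALLOW
  req#4 t=1ms: ALLOW
  req#5 t=1ms: ALLOW
  req#6 t=2ms: ALLOW
  req#7 t=2ms: ALLOW
  req#8 t=2ms: ALLOW
  req#9 t=2ms: ALLOW
  req#10 t=2ms: DENY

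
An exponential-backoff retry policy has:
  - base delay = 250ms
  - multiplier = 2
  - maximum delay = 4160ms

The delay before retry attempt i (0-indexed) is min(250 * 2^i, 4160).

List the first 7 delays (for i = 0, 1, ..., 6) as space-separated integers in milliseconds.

Answer: 250 500 1000 2000 4000 4160 4160

Derivation:
Computing each delay:
  i=0: min(250*2^0, 4160) = 250
  i=1: min(250*2^1, 4160) = 500
  i=2: min(250*2^2, 4160) = 1000
  i=3: min(250*2^3, 4160) = 2000
  i=4: min(250*2^4, 4160) = 4000
  i=5: min(250*2^5, 4160) = 4160
  i=6: min(250*2^6, 4160) = 4160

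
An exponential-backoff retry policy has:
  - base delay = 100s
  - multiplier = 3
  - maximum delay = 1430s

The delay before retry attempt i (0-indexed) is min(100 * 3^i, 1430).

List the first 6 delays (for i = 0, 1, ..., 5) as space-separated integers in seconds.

Computing each delay:
  i=0: min(100*3^0, 1430) = 100
  i=1: min(100*3^1, 1430) = 300
  i=2: min(100*3^2, 1430) = 900
  i=3: min(100*3^3, 1430) = 1430
  i=4: min(100*3^4, 1430) = 1430
  i=5: min(100*3^5, 1430) = 1430

Answer: 100 300 900 1430 1430 1430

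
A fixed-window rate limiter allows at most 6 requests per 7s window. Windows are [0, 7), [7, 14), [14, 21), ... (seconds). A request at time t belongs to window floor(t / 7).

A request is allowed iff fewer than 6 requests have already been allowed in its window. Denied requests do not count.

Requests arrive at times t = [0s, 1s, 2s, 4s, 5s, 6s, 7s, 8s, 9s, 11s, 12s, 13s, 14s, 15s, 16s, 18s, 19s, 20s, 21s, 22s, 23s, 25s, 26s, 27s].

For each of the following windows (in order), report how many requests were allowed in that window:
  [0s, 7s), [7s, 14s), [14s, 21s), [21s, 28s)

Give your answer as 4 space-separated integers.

Answer: 6 6 6 6

Derivation:
Processing requests:
  req#1 t=0s (window 0): ALLOW
  req#2 t=1s (window 0): ALLOW
  req#3 t=2s (window 0): ALLOW
  req#4 t=4s (window 0): ALLOW
  req#5 t=5s (window 0): ALLOW
  req#6 t=6s (window 0): ALLOW
  req#7 t=7s (window 1): ALLOW
  req#8 t=8s (window 1): ALLOW
  req#9 t=9s (window 1): ALLOW
  req#10 t=11s (window 1): ALLOW
  req#11 t=12s (window 1): ALLOW
  req#12 t=13s (window 1): ALLOW
  req#13 t=14s (window 2): ALLOW
  req#14 t=15s (window 2): ALLOW
  req#15 t=16s (window 2): ALLOW
  req#16 t=18s (window 2): ALLOW
  req#17 t=19s (window 2): ALLOW
  req#18 t=20s (window 2): ALLOW
  req#19 t=21s (window 3): ALLOW
  req#20 t=22s (window 3): ALLOW
  req#21 t=23s (window 3): ALLOW
  req#22 t=25s (window 3): ALLOW
  req#23 t=26s (window 3): ALLOW
  req#24 t=27s (window 3): ALLOW

Allowed counts by window: 6 6 6 6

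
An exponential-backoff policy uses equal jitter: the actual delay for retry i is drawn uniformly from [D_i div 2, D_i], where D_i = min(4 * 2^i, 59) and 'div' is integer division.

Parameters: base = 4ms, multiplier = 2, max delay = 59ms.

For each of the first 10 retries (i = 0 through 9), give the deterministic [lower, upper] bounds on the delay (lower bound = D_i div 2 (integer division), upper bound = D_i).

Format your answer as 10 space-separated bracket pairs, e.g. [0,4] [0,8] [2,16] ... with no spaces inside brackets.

Answer: [2,4] [4,8] [8,16] [16,32] [29,59] [29,59] [29,59] [29,59] [29,59] [29,59]

Derivation:
Computing bounds per retry:
  i=0: D_i=min(4*2^0,59)=4, bounds=[2,4]
  i=1: D_i=min(4*2^1,59)=8, bounds=[4,8]
  i=2: D_i=min(4*2^2,59)=16, bounds=[8,16]
  i=3: D_i=min(4*2^3,59)=32, bounds=[16,32]
  i=4: D_i=min(4*2^4,59)=59, bounds=[29,59]
  i=5: D_i=min(4*2^5,59)=59, bounds=[29,59]
  i=6: D_i=min(4*2^6,59)=59, bounds=[29,59]
  i=7: D_i=min(4*2^7,59)=59, bounds=[29,59]
  i=8: D_i=min(4*2^8,59)=59, bounds=[29,59]
  i=9: D_i=min(4*2^9,59)=59, bounds=[29,59]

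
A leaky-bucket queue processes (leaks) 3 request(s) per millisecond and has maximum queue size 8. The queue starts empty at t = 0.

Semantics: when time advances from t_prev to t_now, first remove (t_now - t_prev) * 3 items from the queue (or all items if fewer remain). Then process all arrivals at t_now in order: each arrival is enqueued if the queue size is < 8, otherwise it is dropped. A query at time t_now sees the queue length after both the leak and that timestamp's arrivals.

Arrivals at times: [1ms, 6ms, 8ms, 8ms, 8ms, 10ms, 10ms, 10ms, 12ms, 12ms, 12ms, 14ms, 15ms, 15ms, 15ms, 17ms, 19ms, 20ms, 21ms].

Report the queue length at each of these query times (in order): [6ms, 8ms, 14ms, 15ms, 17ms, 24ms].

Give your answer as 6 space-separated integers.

Queue lengths at query times:
  query t=6ms: backlog = 1
  query t=8ms: backlog = 3
  query t=14ms: backlog = 1
  query t=15ms: backlog = 3
  query t=17ms: backlog = 1
  query t=24ms: backlog = 0

Answer: 1 3 1 3 1 0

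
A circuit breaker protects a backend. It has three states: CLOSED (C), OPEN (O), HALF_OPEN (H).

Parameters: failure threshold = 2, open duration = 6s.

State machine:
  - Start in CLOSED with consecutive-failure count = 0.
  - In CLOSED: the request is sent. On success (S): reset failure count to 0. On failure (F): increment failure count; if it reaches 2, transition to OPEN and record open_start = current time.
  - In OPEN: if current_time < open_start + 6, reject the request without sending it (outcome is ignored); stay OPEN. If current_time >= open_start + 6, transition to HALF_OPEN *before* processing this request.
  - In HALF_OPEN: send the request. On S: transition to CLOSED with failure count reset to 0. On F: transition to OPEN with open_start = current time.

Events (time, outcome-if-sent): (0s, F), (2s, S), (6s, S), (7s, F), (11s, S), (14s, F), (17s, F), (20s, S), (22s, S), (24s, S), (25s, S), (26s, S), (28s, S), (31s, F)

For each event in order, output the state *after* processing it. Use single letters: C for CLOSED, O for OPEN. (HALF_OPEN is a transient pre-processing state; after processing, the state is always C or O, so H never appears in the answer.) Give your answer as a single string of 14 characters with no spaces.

Answer: CCCCCCOOOCCCCC

Derivation:
State after each event:
  event#1 t=0s outcome=F: state=CLOSED
  event#2 t=2s outcome=S: state=CLOSED
  event#3 t=6s outcome=S: state=CLOSED
  event#4 t=7s outcome=F: state=CLOSED
  event#5 t=11s outcome=S: state=CLOSED
  event#6 t=14s outcome=F: state=CLOSED
  event#7 t=17s outcome=F: state=OPEN
  event#8 t=20s outcome=S: state=OPEN
  event#9 t=22s outcome=S: state=OPEN
  event#10 t=24s outcome=S: state=CLOSED
  event#11 t=25s outcome=S: state=CLOSED
  event#12 t=26s outcome=S: state=CLOSED
  event#13 t=28s outcome=S: state=CLOSED
  event#14 t=31s outcome=F: state=CLOSED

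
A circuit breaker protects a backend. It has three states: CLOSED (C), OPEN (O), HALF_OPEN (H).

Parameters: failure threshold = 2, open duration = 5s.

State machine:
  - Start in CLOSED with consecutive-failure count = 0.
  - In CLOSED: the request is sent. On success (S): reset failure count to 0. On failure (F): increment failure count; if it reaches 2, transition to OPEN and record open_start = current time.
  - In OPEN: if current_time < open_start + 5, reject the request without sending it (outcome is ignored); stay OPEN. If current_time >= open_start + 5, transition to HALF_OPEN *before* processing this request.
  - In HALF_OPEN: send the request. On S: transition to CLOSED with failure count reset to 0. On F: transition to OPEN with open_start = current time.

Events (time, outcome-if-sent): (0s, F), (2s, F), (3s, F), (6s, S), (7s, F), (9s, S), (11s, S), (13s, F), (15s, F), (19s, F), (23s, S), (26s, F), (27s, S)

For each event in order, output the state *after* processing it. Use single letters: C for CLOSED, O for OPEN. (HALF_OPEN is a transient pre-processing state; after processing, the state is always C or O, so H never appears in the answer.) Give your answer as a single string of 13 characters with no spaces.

Answer: COOOOOOOOOOOO

Derivation:
State after each event:
  event#1 t=0s outcome=F: state=CLOSED
  event#2 t=2s outcome=F: state=OPEN
  event#3 t=3s outcome=F: state=OPEN
  event#4 t=6s outcome=S: state=OPEN
  event#5 t=7s outcome=F: state=OPEN
  event#6 t=9s outcome=S: state=OPEN
  event#7 t=11s outcome=S: state=OPEN
  event#8 t=13s outcome=F: state=OPEN
  event#9 t=15s outcome=F: state=OPEN
  event#10 t=19s outcome=F: state=OPEN
  event#11 t=23s outcome=S: state=OPEN
  event#12 t=26s outcome=F: state=OPEN
  event#13 t=27s outcome=S: state=OPEN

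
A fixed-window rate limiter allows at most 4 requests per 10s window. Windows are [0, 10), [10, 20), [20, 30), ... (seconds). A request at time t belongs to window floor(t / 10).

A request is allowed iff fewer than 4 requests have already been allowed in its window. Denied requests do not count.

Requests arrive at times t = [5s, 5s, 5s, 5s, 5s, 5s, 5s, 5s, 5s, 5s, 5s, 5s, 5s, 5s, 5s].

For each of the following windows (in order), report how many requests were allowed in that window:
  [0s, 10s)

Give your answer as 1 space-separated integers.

Processing requests:
  req#1 t=5s (window 0): ALLOW
  req#2 t=5s (window 0): ALLOW
  req#3 t=5s (window 0): ALLOW
  req#4 t=5s (window 0): ALLOW
  req#5 t=5s (window 0): DENY
  req#6 t=5s (window 0): DENY
  req#7 t=5s (window 0): DENY
  req#8 t=5s (window 0): DENY
  req#9 t=5s (window 0): DENY
  req#10 t=5s (window 0): DENY
  req#11 t=5s (window 0): DENY
  req#12 t=5s (window 0): DENY
  req#13 t=5s (window 0): DENY
  req#14 t=5s (window 0): DENY
  req#15 t=5s (window 0): DENY

Allowed counts by window: 4

Answer: 4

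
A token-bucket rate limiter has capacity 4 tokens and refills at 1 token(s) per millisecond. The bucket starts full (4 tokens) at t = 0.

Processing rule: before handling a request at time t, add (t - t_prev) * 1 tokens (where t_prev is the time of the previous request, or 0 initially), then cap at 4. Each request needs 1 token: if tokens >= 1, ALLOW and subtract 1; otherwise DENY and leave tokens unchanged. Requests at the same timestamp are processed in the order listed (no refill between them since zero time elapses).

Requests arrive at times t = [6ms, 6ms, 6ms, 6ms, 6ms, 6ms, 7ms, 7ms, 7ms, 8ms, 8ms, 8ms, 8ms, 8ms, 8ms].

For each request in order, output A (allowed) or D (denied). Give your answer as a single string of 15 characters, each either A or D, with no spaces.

Simulating step by step:
  req#1 t=6ms: ALLOW
  req#2 t=6ms: ALLOW
  req#3 t=6ms: ALLOW
  req#4 t=6ms: ALLOW
  req#5 t=6ms: DENY
  req#6 t=6ms: DENY
  req#7 t=7ms: ALLOW
  req#8 t=7ms: DENY
  req#9 t=7ms: DENY
  req#10 t=8ms: ALLOW
  req#11 t=8ms: DENY
  req#12 t=8ms: DENY
  req#13 t=8ms: DENY
  req#14 t=8ms: DENY
  req#15 t=8ms: DENY

Answer: AAAADDADDADDDDD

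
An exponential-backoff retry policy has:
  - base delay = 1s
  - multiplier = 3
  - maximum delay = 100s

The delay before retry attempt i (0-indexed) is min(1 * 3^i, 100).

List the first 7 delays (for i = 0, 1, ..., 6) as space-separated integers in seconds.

Answer: 1 3 9 27 81 100 100

Derivation:
Computing each delay:
  i=0: min(1*3^0, 100) = 1
  i=1: min(1*3^1, 100) = 3
  i=2: min(1*3^2, 100) = 9
  i=3: min(1*3^3, 100) = 27
  i=4: min(1*3^4, 100) = 81
  i=5: min(1*3^5, 100) = 100
  i=6: min(1*3^6, 100) = 100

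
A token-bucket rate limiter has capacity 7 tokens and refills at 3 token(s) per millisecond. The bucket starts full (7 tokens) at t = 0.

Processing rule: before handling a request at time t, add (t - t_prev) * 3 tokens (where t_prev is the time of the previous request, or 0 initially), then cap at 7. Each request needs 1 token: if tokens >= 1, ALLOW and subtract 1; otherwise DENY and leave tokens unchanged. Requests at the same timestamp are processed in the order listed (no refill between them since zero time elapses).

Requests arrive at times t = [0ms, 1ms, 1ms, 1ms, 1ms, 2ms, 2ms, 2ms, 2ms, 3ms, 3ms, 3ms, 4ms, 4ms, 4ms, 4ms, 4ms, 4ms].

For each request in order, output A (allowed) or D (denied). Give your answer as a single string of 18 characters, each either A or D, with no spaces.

Answer: AAAAAAAAAAAAAAAAAD

Derivation:
Simulating step by step:
  req#1 t=0ms: ALLOW
  req#2 t=1ms: ALLOW
  req#3 t=1ms: ALLOW
  req#4 t=1ms: ALLOW
  req#5 t=1ms: ALLOW
  req#6 t=2ms: ALLOW
  req#7 t=2ms: ALLOW
  req#8 t=2ms: ALLOW
  req#9 t=2ms: ALLOW
  req#10 t=3ms: ALLOW
  req#11 t=3ms: ALLOW
  req#12 t=3ms: ALLOW
  req#13 t=4ms: ALLOW
  req#14 t=4ms: ALLOW
  req#15 t=4ms: ALLOW
  req#16 t=4ms: ALLOW
  req#17 t=4ms: ALLOW
  req#18 t=4ms: DENY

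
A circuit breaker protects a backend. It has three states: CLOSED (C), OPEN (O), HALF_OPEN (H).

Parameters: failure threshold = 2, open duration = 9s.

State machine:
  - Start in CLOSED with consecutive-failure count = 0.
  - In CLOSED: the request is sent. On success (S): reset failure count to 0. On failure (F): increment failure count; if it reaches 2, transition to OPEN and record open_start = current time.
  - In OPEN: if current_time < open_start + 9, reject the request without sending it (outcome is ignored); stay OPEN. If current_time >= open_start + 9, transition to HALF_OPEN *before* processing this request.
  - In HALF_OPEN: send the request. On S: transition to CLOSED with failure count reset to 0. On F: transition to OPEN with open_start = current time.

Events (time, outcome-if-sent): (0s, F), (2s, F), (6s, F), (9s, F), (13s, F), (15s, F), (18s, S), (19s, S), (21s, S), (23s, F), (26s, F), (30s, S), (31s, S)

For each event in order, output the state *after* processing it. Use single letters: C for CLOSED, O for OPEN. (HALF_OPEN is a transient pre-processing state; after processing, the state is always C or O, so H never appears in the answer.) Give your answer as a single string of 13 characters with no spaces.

State after each event:
  event#1 t=0s outcome=F: state=CLOSED
  event#2 t=2s outcome=F: state=OPEN
  event#3 t=6s outcome=F: state=OPEN
  event#4 t=9s outcome=F: state=OPEN
  event#5 t=13s outcome=F: state=OPEN
  event#6 t=15s outcome=F: state=OPEN
  event#7 t=18s outcome=S: state=OPEN
  event#8 t=19s outcome=S: state=OPEN
  event#9 t=21s outcome=S: state=OPEN
  event#10 t=23s outcome=F: state=OPEN
  event#11 t=26s outcome=F: state=OPEN
  event#12 t=30s outcome=S: state=OPEN
  event#13 t=31s outcome=S: state=OPEN

Answer: COOOOOOOOOOOO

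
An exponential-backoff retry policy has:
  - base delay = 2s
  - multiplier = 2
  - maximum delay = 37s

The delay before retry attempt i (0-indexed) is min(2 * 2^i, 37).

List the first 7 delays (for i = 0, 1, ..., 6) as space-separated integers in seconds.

Computing each delay:
  i=0: min(2*2^0, 37) = 2
  i=1: min(2*2^1, 37) = 4
  i=2: min(2*2^2, 37) = 8
  i=3: min(2*2^3, 37) = 16
  i=4: min(2*2^4, 37) = 32
  i=5: min(2*2^5, 37) = 37
  i=6: min(2*2^6, 37) = 37

Answer: 2 4 8 16 32 37 37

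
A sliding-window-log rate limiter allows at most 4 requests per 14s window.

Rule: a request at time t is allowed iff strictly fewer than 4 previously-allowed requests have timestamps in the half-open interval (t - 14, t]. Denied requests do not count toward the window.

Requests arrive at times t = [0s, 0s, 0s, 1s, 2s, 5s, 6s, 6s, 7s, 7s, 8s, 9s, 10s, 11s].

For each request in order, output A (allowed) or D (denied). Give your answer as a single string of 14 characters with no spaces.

Tracking allowed requests in the window:
  req#1 t=0s: ALLOW
  req#2 t=0s: ALLOW
  req#3 t=0s: ALLOW
  req#4 t=1s: ALLOW
  req#5 t=2s: DENY
  req#6 t=5s: DENY
  req#7 t=6s: DENY
  req#8 t=6s: DENY
  req#9 t=7s: DENY
  req#10 t=7s: DENY
  req#11 t=8s: DENY
  req#12 t=9s: DENY
  req#13 t=10s: DENY
  req#14 t=11s: DENY

Answer: AAAADDDDDDDDDD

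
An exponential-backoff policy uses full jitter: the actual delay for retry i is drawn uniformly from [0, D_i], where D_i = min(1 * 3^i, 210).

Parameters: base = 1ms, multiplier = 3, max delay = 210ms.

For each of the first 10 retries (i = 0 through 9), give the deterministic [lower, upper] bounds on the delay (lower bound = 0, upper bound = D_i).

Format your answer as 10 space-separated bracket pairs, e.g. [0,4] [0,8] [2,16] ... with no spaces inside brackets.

Computing bounds per retry:
  i=0: D_i=min(1*3^0,210)=1, bounds=[0,1]
  i=1: D_i=min(1*3^1,210)=3, bounds=[0,3]
  i=2: D_i=min(1*3^2,210)=9, bounds=[0,9]
  i=3: D_i=min(1*3^3,210)=27, bounds=[0,27]
  i=4: D_i=min(1*3^4,210)=81, bounds=[0,81]
  i=5: D_i=min(1*3^5,210)=210, bounds=[0,210]
  i=6: D_i=min(1*3^6,210)=210, bounds=[0,210]
  i=7: D_i=min(1*3^7,210)=210, bounds=[0,210]
  i=8: D_i=min(1*3^8,210)=210, bounds=[0,210]
  i=9: D_i=min(1*3^9,210)=210, bounds=[0,210]

Answer: [0,1] [0,3] [0,9] [0,27] [0,81] [0,210] [0,210] [0,210] [0,210] [0,210]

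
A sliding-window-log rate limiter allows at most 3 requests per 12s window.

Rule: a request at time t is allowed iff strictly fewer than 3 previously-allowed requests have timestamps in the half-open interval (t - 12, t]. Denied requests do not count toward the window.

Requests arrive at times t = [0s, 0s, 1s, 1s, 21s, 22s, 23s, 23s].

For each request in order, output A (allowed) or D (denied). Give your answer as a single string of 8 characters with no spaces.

Tracking allowed requests in the window:
  req#1 t=0s: ALLOW
  req#2 t=0s: ALLOW
  req#3 t=1s: ALLOW
  req#4 t=1s: DENY
  req#5 t=21s: ALLOW
  req#6 t=22s: ALLOW
  req#7 t=23s: ALLOW
  req#8 t=23s: DENY

Answer: AAADAAAD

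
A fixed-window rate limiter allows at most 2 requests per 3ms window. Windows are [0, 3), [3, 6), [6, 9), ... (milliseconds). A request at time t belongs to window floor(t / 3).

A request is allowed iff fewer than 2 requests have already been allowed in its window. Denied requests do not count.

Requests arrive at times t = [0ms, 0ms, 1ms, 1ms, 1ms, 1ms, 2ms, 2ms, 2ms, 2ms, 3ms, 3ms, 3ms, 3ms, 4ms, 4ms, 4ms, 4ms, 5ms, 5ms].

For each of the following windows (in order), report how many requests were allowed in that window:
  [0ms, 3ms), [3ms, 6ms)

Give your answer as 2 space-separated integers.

Processing requests:
  req#1 t=0ms (window 0): ALLOW
  req#2 t=0ms (window 0): ALLOW
  req#3 t=1ms (window 0): DENY
  req#4 t=1ms (window 0): DENY
  req#5 t=1ms (window 0): DENY
  req#6 t=1ms (window 0): DENY
  req#7 t=2ms (window 0): DENY
  req#8 t=2ms (window 0): DENY
  req#9 t=2ms (window 0): DENY
  req#10 t=2ms (window 0): DENY
  req#11 t=3ms (window 1): ALLOW
  req#12 t=3ms (window 1): ALLOW
  req#13 t=3ms (window 1): DENY
  req#14 t=3ms (window 1): DENY
  req#15 t=4ms (window 1): DENY
  req#16 t=4ms (window 1): DENY
  req#17 t=4ms (window 1): DENY
  req#18 t=4ms (window 1): DENY
  req#19 t=5ms (window 1): DENY
  req#20 t=5ms (window 1): DENY

Allowed counts by window: 2 2

Answer: 2 2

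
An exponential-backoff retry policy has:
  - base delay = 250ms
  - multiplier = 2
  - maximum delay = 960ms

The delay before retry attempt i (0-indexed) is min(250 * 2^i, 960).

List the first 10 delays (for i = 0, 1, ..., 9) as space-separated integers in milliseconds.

Answer: 250 500 960 960 960 960 960 960 960 960

Derivation:
Computing each delay:
  i=0: min(250*2^0, 960) = 250
  i=1: min(250*2^1, 960) = 500
  i=2: min(250*2^2, 960) = 960
  i=3: min(250*2^3, 960) = 960
  i=4: min(250*2^4, 960) = 960
  i=5: min(250*2^5, 960) = 960
  i=6: min(250*2^6, 960) = 960
  i=7: min(250*2^7, 960) = 960
  i=8: min(250*2^8, 960) = 960
  i=9: min(250*2^9, 960) = 960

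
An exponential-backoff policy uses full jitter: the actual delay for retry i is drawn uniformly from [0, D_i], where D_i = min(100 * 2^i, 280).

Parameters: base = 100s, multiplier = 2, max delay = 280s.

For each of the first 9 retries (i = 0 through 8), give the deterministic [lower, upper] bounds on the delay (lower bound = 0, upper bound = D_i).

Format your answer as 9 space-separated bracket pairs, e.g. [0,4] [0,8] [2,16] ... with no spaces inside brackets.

Answer: [0,100] [0,200] [0,280] [0,280] [0,280] [0,280] [0,280] [0,280] [0,280]

Derivation:
Computing bounds per retry:
  i=0: D_i=min(100*2^0,280)=100, bounds=[0,100]
  i=1: D_i=min(100*2^1,280)=200, bounds=[0,200]
  i=2: D_i=min(100*2^2,280)=280, bounds=[0,280]
  i=3: D_i=min(100*2^3,280)=280, bounds=[0,280]
  i=4: D_i=min(100*2^4,280)=280, bounds=[0,280]
  i=5: D_i=min(100*2^5,280)=280, bounds=[0,280]
  i=6: D_i=min(100*2^6,280)=280, bounds=[0,280]
  i=7: D_i=min(100*2^7,280)=280, bounds=[0,280]
  i=8: D_i=min(100*2^8,280)=280, bounds=[0,280]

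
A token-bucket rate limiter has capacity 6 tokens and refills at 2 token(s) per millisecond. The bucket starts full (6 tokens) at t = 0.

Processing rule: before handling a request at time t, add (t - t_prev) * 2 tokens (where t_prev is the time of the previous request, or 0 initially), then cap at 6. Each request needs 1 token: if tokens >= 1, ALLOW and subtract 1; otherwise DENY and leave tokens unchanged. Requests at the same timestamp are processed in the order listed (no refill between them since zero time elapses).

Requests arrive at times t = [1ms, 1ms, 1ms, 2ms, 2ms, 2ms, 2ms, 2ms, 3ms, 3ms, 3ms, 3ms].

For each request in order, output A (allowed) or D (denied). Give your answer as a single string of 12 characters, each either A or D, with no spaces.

Answer: AAAAAAAAAADD

Derivation:
Simulating step by step:
  req#1 t=1ms: ALLOW
  req#2 t=1ms: ALLOW
  req#3 t=1ms: ALLOW
  req#4 t=2ms: ALLOW
  req#5 t=2ms: ALLOW
  req#6 t=2ms: ALLOW
  req#7 t=2ms: ALLOW
  req#8 t=2ms: ALLOW
  req#9 t=3ms: ALLOW
  req#10 t=3ms: ALLOW
  req#11 t=3ms: DENY
  req#12 t=3ms: DENY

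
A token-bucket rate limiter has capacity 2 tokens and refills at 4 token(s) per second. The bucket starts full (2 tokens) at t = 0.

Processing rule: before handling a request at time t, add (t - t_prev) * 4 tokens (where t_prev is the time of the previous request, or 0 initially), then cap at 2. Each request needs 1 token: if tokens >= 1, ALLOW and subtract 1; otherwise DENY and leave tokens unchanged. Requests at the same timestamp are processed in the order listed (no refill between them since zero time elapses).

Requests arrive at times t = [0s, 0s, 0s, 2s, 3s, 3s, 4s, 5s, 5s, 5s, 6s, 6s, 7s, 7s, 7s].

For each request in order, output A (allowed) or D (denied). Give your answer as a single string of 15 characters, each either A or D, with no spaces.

Simulating step by step:
  req#1 t=0s: ALLOW
  req#2 t=0s: ALLOW
  req#3 t=0s: DENY
  req#4 t=2s: ALLOW
  req#5 t=3s: ALLOW
  req#6 t=3s: ALLOW
  req#7 t=4s: ALLOW
  req#8 t=5s: ALLOW
  req#9 t=5s: ALLOW
  req#10 t=5s: DENY
  req#11 t=6s: ALLOW
  req#12 t=6s: ALLOW
  req#13 t=7s: ALLOW
  req#14 t=7s: ALLOW
  req#15 t=7s: DENY

Answer: AADAAAAAADAAAAD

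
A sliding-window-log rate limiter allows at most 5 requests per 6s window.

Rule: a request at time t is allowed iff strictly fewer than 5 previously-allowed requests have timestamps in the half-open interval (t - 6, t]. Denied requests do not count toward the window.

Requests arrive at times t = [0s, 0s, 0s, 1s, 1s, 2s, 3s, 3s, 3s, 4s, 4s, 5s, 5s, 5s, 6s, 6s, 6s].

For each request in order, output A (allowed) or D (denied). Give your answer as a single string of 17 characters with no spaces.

Answer: AAAAADDDDDDDDDAAA

Derivation:
Tracking allowed requests in the window:
  req#1 t=0s: ALLOW
  req#2 t=0s: ALLOW
  req#3 t=0s: ALLOW
  req#4 t=1s: ALLOW
  req#5 t=1s: ALLOW
  req#6 t=2s: DENY
  req#7 t=3s: DENY
  req#8 t=3s: DENY
  req#9 t=3s: DENY
  req#10 t=4s: DENY
  req#11 t=4s: DENY
  req#12 t=5s: DENY
  req#13 t=5s: DENY
  req#14 t=5s: DENY
  req#15 t=6s: ALLOW
  req#16 t=6s: ALLOW
  req#17 t=6s: ALLOW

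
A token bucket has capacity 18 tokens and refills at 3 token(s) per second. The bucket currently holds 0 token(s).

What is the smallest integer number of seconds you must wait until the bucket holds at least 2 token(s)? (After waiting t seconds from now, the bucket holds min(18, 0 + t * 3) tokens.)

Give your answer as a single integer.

Need 0 + t * 3 >= 2, so t >= 2/3.
Smallest integer t = ceil(2/3) = 1.

Answer: 1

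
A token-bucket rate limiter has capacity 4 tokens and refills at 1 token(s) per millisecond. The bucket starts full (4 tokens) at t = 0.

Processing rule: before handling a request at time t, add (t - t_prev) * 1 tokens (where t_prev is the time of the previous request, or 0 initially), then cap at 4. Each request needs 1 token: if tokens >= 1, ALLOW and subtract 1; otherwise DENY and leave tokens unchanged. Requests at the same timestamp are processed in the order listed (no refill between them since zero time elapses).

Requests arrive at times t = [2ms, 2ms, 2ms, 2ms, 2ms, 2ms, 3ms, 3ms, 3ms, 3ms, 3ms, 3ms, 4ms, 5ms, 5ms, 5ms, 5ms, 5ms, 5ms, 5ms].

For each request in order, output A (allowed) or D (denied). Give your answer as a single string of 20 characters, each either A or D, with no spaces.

Answer: AAAADDADDDDDAADDDDDD

Derivation:
Simulating step by step:
  req#1 t=2ms: ALLOW
  req#2 t=2ms: ALLOW
  req#3 t=2ms: ALLOW
  req#4 t=2ms: ALLOW
  req#5 t=2ms: DENY
  req#6 t=2ms: DENY
  req#7 t=3ms: ALLOW
  req#8 t=3ms: DENY
  req#9 t=3ms: DENY
  req#10 t=3ms: DENY
  req#11 t=3ms: DENY
  req#12 t=3ms: DENY
  req#13 t=4ms: ALLOW
  req#14 t=5ms: ALLOW
  req#15 t=5ms: DENY
  req#16 t=5ms: DENY
  req#17 t=5ms: DENY
  req#18 t=5ms: DENY
  req#19 t=5ms: DENY
  req#20 t=5ms: DENY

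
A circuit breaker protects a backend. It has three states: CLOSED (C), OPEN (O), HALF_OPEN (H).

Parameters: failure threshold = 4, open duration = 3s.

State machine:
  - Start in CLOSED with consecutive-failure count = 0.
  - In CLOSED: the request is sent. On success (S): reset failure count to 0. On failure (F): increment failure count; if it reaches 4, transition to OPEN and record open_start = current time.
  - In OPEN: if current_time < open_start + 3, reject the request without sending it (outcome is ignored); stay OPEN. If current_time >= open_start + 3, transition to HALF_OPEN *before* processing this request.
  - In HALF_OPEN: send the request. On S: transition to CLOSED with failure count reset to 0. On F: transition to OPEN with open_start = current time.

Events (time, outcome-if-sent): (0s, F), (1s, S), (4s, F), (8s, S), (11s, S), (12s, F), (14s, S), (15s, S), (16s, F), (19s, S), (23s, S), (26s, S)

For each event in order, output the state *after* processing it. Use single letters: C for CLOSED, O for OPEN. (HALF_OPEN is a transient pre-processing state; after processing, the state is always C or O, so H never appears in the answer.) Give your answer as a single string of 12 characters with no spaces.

State after each event:
  event#1 t=0s outcome=F: state=CLOSED
  event#2 t=1s outcome=S: state=CLOSED
  event#3 t=4s outcome=F: state=CLOSED
  event#4 t=8s outcome=S: state=CLOSED
  event#5 t=11s outcome=S: state=CLOSED
  event#6 t=12s outcome=F: state=CLOSED
  event#7 t=14s outcome=S: state=CLOSED
  event#8 t=15s outcome=S: state=CLOSED
  event#9 t=16s outcome=F: state=CLOSED
  event#10 t=19s outcome=S: state=CLOSED
  event#11 t=23s outcome=S: state=CLOSED
  event#12 t=26s outcome=S: state=CLOSED

Answer: CCCCCCCCCCCC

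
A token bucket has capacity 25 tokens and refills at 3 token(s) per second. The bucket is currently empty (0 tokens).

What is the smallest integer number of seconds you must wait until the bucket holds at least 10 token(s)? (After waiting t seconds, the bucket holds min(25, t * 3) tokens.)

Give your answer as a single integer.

Answer: 4

Derivation:
Need t * 3 >= 10, so t >= 10/3.
Smallest integer t = ceil(10/3) = 4.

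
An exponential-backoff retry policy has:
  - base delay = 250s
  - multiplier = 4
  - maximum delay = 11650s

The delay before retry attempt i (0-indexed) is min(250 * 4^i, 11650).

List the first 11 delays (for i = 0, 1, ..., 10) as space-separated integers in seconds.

Answer: 250 1000 4000 11650 11650 11650 11650 11650 11650 11650 11650

Derivation:
Computing each delay:
  i=0: min(250*4^0, 11650) = 250
  i=1: min(250*4^1, 11650) = 1000
  i=2: min(250*4^2, 11650) = 4000
  i=3: min(250*4^3, 11650) = 11650
  i=4: min(250*4^4, 11650) = 11650
  i=5: min(250*4^5, 11650) = 11650
  i=6: min(250*4^6, 11650) = 11650
  i=7: min(250*4^7, 11650) = 11650
  i=8: min(250*4^8, 11650) = 11650
  i=9: min(250*4^9, 11650) = 11650
  i=10: min(250*4^10, 11650) = 11650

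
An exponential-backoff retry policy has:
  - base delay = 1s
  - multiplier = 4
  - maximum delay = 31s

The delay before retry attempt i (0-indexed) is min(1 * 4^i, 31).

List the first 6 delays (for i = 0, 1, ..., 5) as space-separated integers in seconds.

Answer: 1 4 16 31 31 31

Derivation:
Computing each delay:
  i=0: min(1*4^0, 31) = 1
  i=1: min(1*4^1, 31) = 4
  i=2: min(1*4^2, 31) = 16
  i=3: min(1*4^3, 31) = 31
  i=4: min(1*4^4, 31) = 31
  i=5: min(1*4^5, 31) = 31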